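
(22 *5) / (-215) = -22 / 43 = -0.51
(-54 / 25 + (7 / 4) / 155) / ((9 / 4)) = -6661 / 6975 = -0.95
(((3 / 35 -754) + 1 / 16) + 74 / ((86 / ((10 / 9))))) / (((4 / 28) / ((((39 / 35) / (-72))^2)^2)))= -4660228652599 / 15414097305600000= -0.00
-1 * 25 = -25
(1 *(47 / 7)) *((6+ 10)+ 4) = 940 / 7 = 134.29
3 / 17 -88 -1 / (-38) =-56717 / 646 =-87.80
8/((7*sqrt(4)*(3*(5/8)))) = 32/105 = 0.30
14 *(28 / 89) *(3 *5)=5880 / 89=66.07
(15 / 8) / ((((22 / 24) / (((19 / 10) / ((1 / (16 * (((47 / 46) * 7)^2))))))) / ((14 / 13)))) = 259128954 / 75647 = 3425.50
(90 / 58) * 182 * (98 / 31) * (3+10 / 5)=4463.96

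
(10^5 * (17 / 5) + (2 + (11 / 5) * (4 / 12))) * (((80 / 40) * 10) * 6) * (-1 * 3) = -122400984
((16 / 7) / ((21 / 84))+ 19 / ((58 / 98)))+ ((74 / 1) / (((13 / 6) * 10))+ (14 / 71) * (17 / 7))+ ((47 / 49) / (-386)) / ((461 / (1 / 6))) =316061960081207 / 7001728455540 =45.14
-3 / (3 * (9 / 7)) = -7 / 9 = -0.78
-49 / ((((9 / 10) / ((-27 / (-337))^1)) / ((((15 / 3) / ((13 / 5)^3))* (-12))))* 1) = 11025000 / 740389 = 14.89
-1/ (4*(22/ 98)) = -49/ 44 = -1.11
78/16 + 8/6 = 149/24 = 6.21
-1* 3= -3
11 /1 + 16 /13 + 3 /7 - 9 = 333 /91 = 3.66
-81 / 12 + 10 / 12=-71 / 12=-5.92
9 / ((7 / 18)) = 162 / 7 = 23.14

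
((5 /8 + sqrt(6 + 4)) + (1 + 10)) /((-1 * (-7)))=sqrt(10) /7 + 93 /56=2.11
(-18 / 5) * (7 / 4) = -63 / 10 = -6.30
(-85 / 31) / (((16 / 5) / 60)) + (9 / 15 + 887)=518437 / 620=836.19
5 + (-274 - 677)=-946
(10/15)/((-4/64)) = -32/3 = -10.67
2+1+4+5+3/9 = 37/3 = 12.33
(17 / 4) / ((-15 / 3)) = -17 / 20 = -0.85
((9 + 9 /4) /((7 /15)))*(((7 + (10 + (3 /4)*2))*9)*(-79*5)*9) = -799075125 /56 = -14269198.66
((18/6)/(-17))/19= -3/323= -0.01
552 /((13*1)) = 552 /13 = 42.46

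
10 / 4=5 / 2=2.50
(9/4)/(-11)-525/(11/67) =-140709/44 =-3197.93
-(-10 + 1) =9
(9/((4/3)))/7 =27/28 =0.96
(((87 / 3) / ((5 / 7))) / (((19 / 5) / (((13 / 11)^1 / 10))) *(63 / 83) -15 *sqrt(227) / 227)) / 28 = 1164241 *sqrt(227) / 7225650804+ 358336979 / 6021375670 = 0.06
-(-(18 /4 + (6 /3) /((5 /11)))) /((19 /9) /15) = 2403 /38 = 63.24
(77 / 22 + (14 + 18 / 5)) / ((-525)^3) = -211 / 1447031250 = -0.00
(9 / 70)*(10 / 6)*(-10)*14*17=-510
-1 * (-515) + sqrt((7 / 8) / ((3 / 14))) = 7 * sqrt(3) / 6 + 515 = 517.02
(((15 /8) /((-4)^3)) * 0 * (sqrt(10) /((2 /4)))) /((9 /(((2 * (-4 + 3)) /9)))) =0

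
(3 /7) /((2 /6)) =9 /7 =1.29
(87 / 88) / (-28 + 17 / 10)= -435 / 11572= -0.04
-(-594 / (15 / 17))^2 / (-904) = 2832489 / 5650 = 501.33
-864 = -864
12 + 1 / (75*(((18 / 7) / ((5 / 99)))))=320767 / 26730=12.00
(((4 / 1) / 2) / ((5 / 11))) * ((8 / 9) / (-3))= -176 / 135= -1.30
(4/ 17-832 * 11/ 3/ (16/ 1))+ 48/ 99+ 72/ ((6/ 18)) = 4872/ 187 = 26.05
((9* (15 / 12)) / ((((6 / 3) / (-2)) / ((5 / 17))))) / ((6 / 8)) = -75 / 17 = -4.41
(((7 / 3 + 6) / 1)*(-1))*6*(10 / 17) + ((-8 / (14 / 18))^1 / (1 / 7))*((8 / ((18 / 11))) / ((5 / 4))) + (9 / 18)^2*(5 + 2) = -105149 / 340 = -309.26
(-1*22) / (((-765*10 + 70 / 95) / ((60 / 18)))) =1045 / 109002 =0.01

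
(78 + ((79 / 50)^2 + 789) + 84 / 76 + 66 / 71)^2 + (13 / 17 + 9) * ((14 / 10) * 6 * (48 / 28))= 146892339004816935977 / 193353856250000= 759707.32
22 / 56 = 11 / 28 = 0.39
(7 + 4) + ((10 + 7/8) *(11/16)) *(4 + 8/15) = 7183/160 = 44.89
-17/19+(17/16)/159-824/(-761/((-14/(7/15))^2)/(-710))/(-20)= 1272499538875/36783696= 34594.12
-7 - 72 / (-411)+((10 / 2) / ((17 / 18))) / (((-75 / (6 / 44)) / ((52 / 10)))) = -4403183 / 640475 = -6.87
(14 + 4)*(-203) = -3654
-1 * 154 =-154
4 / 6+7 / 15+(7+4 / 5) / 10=1.91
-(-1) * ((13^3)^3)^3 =1192533292512492016559195008117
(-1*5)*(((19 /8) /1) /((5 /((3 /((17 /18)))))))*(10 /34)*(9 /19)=-1215 /1156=-1.05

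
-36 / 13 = -2.77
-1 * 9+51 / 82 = -687 / 82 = -8.38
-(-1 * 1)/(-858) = -1/858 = -0.00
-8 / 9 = -0.89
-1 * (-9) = 9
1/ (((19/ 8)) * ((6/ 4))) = 16/ 57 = 0.28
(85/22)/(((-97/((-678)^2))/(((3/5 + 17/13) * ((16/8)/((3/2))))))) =-646009248/13871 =-46572.65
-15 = -15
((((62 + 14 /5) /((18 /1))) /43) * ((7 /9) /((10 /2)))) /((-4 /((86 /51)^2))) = -602 /65025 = -0.01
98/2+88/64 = 403/8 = 50.38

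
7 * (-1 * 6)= -42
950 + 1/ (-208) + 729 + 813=518335/ 208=2492.00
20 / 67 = 0.30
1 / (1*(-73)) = -1 / 73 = -0.01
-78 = -78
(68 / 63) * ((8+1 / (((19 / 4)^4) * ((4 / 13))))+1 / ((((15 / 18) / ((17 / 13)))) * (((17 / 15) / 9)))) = 785993912 / 35577633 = 22.09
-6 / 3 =-2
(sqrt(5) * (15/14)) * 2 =15 * sqrt(5)/7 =4.79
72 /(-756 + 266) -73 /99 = -21449 /24255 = -0.88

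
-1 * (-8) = 8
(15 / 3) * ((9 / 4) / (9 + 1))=9 / 8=1.12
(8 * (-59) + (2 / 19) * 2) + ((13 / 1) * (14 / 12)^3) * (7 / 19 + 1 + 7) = -409081 / 1368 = -299.04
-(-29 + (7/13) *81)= -190/13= -14.62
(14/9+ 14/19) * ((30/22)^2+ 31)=1558592/20691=75.33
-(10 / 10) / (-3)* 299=299 / 3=99.67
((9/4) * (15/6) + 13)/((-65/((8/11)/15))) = -149/10725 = -0.01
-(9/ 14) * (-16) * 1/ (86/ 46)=1656/ 301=5.50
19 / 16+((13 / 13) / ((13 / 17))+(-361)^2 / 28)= 6780325 / 1456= 4656.82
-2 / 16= -1 / 8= -0.12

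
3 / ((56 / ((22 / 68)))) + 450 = 856833 / 1904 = 450.02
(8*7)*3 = 168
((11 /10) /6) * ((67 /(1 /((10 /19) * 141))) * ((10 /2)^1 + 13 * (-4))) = -1628033 /38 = -42842.97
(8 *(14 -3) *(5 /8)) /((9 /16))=880 /9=97.78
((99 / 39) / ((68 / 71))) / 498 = 0.01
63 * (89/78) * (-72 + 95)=42987/26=1653.35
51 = 51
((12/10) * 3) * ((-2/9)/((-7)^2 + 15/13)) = -13/815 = -0.02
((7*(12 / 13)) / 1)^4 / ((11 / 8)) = 398297088 / 314171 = 1267.77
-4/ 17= -0.24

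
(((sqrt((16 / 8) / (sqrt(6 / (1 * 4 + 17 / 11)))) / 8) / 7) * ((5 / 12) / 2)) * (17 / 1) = 85 * 122^(1 / 4) * 33^(3 / 4) / 44352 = 0.09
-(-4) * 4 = 16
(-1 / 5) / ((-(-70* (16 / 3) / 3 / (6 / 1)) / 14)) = -0.14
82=82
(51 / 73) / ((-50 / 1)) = -51 / 3650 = -0.01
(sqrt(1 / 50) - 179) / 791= -179 / 791 + sqrt(2) / 7910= -0.23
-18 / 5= -3.60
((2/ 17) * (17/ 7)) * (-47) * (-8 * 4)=3008/ 7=429.71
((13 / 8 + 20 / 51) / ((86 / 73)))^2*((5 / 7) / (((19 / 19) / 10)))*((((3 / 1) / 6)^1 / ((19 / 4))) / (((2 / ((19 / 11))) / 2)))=90237156025 / 23699979072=3.81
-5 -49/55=-324/55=-5.89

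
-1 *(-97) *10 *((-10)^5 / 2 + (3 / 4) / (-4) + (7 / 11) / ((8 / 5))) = -4267982055 / 88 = -48499796.08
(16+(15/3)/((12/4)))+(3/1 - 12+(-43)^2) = 5573/3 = 1857.67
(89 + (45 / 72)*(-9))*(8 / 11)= 667 / 11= 60.64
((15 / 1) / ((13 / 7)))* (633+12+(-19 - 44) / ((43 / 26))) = 2740185 / 559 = 4901.94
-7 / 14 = -1 / 2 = -0.50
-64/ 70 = -0.91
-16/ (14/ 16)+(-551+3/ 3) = -3978/ 7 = -568.29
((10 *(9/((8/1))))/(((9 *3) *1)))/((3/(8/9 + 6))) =155/162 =0.96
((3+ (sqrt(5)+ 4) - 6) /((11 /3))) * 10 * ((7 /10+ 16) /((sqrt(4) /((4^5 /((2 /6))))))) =226388.26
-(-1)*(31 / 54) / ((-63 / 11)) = -341 / 3402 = -0.10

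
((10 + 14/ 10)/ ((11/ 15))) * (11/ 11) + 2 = 193/ 11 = 17.55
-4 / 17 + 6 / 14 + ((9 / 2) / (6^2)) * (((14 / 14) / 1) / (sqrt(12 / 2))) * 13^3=23 / 119 + 2197 * sqrt(6) / 48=112.31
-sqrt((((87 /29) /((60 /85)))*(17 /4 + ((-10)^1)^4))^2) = -680289 /16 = -42518.06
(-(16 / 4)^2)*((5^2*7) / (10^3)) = -14 / 5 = -2.80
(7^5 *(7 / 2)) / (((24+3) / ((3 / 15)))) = 117649 / 270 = 435.74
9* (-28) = -252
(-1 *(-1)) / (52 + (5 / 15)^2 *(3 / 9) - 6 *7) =27 / 271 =0.10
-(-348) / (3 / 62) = 7192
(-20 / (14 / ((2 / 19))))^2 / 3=400 / 53067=0.01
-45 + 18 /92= -2061 /46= -44.80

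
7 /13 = 0.54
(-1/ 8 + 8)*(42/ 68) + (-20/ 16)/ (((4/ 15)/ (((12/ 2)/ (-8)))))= 9117/ 1088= 8.38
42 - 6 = 36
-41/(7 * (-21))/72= 41/10584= 0.00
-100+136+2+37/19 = 759/19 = 39.95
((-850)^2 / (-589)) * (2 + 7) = -11039.90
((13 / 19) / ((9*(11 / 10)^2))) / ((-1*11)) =-1300 / 227601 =-0.01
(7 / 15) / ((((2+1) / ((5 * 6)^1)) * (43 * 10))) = 7 / 645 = 0.01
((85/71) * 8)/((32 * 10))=17/568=0.03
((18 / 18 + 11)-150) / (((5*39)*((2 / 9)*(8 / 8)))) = -207 / 65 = -3.18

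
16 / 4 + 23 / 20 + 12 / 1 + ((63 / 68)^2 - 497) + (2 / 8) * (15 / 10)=-11065617 / 23120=-478.62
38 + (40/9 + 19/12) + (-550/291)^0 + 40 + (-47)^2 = 82585/36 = 2294.03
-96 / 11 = -8.73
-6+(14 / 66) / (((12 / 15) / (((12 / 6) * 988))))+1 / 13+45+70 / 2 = 256549 / 429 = 598.02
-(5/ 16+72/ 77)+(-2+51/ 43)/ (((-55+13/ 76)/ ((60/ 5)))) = -78691919/ 73583664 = -1.07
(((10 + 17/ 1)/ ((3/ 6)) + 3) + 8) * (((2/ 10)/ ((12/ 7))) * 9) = 273/ 4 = 68.25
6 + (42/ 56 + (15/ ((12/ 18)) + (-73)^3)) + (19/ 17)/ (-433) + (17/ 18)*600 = -34310011361/ 88332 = -388421.09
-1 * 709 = -709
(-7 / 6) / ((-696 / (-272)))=-119 / 261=-0.46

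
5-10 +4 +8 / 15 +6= 83 / 15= 5.53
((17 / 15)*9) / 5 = 51 / 25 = 2.04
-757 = -757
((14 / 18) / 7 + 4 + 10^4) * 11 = 990407 / 9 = 110045.22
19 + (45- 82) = -18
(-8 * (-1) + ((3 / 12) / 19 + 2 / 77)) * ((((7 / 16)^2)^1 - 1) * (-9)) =87644835 / 1498112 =58.50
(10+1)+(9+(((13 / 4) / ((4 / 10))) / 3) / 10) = 973 / 48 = 20.27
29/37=0.78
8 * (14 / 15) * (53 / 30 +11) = 95.32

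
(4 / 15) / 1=4 / 15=0.27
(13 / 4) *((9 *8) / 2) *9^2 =9477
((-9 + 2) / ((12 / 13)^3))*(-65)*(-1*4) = -999635 / 432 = -2313.97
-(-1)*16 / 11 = 16 / 11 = 1.45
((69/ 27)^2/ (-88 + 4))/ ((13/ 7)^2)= -0.02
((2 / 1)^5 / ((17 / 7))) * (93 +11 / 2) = 22064 / 17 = 1297.88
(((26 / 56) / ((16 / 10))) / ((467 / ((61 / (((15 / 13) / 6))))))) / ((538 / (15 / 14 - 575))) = -82832815 / 393953728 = -0.21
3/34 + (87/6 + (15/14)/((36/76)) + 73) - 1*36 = 38449/714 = 53.85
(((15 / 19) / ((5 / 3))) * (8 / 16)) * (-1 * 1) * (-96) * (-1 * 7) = -3024 / 19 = -159.16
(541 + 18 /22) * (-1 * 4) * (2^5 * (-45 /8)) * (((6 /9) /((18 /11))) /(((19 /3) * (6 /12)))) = 953600 /19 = 50189.47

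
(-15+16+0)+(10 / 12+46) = 287 / 6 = 47.83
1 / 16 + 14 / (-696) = 59 / 1392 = 0.04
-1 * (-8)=8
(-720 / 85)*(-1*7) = 1008 / 17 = 59.29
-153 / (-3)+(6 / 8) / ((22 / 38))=2301 / 44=52.30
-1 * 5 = -5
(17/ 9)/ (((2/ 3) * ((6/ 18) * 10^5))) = 17/ 200000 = 0.00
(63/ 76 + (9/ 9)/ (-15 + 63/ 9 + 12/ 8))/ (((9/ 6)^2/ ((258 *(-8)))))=-458896/ 741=-619.29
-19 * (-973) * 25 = 462175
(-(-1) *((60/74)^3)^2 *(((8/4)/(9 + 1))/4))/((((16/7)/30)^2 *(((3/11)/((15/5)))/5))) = 1381398046875/10262905636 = 134.60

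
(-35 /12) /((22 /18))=-105 /44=-2.39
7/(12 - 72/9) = 7/4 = 1.75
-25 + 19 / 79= -1956 / 79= -24.76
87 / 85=1.02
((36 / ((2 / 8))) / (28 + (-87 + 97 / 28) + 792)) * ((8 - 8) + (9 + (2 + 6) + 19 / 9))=77056 / 20621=3.74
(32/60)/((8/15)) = 1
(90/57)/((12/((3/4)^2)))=45/608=0.07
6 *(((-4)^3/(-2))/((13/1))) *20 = 3840/13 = 295.38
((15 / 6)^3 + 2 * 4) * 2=189 / 4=47.25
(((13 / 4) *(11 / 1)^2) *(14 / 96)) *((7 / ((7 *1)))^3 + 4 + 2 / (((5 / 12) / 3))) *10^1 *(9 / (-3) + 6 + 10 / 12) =24565541 / 576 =42648.51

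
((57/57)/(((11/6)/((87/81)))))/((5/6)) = 116/165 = 0.70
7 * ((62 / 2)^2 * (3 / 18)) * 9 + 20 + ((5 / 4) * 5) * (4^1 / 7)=141597 / 14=10114.07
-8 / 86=-4 / 43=-0.09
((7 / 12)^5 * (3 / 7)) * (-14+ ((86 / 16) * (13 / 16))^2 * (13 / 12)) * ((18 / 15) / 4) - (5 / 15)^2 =-0.05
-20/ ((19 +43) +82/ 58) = -580/ 1839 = -0.32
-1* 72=-72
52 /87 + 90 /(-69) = -1414 /2001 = -0.71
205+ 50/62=6380/31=205.81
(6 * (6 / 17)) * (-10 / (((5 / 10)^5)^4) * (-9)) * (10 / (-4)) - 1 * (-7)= -8493465481 / 17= -499615616.53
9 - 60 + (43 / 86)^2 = -203 / 4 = -50.75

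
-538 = -538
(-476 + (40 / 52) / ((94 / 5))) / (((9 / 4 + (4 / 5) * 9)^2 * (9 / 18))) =-77549600 / 7275177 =-10.66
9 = 9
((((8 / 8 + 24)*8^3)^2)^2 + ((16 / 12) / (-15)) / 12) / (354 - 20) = 3623878655999999999 / 45090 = 80369897005988.02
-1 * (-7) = 7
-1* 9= -9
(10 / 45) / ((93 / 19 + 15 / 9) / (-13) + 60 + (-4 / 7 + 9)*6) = 1729 / 856374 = 0.00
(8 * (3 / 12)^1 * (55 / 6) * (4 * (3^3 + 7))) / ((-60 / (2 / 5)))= -748 / 45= -16.62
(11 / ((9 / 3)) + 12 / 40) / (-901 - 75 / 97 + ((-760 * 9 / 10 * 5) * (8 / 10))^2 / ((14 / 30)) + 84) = 80801 / 326733972360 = 0.00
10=10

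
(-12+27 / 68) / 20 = -789 / 1360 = -0.58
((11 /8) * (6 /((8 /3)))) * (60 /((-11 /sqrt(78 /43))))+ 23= 23 - 135 * sqrt(3354) /344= 0.27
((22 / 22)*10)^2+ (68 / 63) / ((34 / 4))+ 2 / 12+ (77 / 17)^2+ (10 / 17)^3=74911499 / 619038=121.01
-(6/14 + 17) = -122/7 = -17.43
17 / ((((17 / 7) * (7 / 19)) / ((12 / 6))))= 38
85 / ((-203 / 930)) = -79050 / 203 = -389.41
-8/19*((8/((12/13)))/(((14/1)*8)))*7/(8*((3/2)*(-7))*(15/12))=13/5985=0.00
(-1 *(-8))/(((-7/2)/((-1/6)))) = 8/21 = 0.38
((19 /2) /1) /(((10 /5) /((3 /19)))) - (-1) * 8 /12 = 17 /12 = 1.42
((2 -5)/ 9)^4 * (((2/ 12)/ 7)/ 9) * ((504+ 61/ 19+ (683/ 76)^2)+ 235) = 226357/ 8421408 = 0.03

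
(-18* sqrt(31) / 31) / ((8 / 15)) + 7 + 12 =19 - 135* sqrt(31) / 124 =12.94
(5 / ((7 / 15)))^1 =75 / 7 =10.71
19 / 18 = 1.06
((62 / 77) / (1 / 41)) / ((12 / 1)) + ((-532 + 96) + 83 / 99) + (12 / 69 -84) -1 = -517.24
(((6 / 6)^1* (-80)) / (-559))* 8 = 1.14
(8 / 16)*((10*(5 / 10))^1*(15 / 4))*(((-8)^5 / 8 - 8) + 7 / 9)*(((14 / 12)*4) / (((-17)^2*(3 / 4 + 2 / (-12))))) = -923225 / 867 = -1064.85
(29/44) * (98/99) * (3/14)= 203/1452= 0.14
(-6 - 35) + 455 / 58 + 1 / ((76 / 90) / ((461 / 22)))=-202209 / 24244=-8.34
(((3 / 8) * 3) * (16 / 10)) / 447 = 3 / 745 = 0.00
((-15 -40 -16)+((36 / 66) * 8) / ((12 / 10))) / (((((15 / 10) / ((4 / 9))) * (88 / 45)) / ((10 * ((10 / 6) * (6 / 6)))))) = -61750 / 363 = -170.11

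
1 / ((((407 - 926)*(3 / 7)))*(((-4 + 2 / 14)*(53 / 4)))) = 196 / 2228067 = 0.00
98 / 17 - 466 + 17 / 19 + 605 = 47048 / 323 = 145.66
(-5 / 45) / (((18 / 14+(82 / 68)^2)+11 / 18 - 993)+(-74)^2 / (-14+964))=3843700 / 34035822461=0.00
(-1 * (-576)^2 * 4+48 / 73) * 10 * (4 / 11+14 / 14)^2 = -217976724000 / 8833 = -24677541.49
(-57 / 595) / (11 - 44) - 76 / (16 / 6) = -373027 / 13090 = -28.50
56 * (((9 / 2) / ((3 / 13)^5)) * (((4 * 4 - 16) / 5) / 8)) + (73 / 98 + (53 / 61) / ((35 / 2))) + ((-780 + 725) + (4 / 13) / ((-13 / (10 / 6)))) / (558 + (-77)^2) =77274219391 / 98305490010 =0.79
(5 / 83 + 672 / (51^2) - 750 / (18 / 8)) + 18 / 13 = -310237651 / 935493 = -331.63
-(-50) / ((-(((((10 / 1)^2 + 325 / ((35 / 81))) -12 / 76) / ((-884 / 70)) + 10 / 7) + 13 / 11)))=8083075 / 10484473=0.77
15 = 15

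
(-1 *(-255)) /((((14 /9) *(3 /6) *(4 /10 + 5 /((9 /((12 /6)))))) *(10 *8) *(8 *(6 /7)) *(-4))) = -405 /4096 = -0.10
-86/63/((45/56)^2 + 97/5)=-192640/2828853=-0.07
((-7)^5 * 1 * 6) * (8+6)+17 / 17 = -1411787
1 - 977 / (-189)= 1166 / 189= 6.17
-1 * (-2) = 2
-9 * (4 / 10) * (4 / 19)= -72 / 95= -0.76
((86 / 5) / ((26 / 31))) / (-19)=-1333 / 1235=-1.08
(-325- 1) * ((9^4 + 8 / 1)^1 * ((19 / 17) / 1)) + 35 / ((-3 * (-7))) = -122065073 / 51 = -2393432.80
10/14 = 5/7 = 0.71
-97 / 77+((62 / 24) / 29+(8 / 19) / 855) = -169791679 / 145100340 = -1.17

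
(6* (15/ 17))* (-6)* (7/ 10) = -378/ 17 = -22.24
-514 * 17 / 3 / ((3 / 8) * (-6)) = 1294.52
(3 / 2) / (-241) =-3 / 482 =-0.01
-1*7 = -7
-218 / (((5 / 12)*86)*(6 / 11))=-2398 / 215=-11.15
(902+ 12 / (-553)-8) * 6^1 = 2966220 / 553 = 5363.87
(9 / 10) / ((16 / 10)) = 9 / 16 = 0.56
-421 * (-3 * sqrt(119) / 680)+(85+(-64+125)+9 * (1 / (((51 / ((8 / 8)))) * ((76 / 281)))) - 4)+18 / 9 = 1263 * sqrt(119) / 680+186891 / 1292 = 164.91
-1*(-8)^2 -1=-65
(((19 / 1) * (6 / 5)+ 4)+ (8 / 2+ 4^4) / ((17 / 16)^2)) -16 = 348406 / 1445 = 241.11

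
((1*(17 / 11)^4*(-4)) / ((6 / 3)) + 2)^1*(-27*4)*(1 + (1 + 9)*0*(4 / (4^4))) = 14878080 / 14641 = 1016.19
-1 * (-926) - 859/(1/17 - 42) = 674841/713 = 946.48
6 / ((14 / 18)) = 54 / 7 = 7.71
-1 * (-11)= 11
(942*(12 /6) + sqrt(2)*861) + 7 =861*sqrt(2) + 1891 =3108.64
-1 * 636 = -636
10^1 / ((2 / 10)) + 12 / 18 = 152 / 3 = 50.67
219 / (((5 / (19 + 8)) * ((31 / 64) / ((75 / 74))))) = 2474.49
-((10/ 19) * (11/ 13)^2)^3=-1771561000/ 33107082931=-0.05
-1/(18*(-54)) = 1/972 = 0.00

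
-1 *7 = -7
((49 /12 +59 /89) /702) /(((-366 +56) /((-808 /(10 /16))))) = 2047876 /72630675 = 0.03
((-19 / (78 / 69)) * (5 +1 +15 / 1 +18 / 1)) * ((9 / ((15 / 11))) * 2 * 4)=-173052 / 5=-34610.40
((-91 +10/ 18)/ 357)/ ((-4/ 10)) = 2035/ 3213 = 0.63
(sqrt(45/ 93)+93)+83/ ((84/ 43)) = sqrt(465)/ 31+11381/ 84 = 136.18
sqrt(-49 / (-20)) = 7*sqrt(5) / 10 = 1.57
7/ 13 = 0.54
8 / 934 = 4 / 467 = 0.01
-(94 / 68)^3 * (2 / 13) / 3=-103823 / 766428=-0.14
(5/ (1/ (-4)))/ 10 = -2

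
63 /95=0.66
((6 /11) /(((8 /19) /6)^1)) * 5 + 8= 1031 /22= 46.86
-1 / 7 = -0.14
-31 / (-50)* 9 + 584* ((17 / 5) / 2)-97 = 45069 / 50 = 901.38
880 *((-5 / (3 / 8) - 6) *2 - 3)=-110000 / 3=-36666.67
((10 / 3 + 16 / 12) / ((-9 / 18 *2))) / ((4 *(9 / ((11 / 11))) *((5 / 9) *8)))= -7 / 240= -0.03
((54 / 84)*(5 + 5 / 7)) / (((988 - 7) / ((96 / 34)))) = 960 / 90797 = 0.01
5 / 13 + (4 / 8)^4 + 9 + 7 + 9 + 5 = 6333 / 208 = 30.45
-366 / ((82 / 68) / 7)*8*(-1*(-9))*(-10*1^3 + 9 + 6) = -31358880 / 41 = -764850.73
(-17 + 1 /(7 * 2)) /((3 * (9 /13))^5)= -29332147 /66961566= -0.44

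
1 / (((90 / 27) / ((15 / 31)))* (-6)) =-3 / 124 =-0.02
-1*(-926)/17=926/17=54.47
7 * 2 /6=7 /3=2.33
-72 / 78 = -12 / 13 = -0.92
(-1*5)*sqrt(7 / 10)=-sqrt(70) / 2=-4.18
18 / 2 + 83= 92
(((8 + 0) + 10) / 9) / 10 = 1 / 5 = 0.20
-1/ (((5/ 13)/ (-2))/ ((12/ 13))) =24/ 5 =4.80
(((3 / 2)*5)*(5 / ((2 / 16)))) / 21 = 100 / 7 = 14.29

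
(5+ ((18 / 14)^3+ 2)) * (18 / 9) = 6260 / 343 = 18.25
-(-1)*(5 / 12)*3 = 5 / 4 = 1.25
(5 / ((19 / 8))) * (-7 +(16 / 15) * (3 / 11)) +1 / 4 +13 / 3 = -23929 / 2508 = -9.54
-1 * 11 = -11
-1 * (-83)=83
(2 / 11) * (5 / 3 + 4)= 34 / 33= 1.03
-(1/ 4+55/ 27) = -247/ 108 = -2.29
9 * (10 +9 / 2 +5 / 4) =567 / 4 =141.75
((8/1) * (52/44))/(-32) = -13/44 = -0.30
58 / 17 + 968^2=15929466 / 17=937027.41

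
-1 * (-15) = 15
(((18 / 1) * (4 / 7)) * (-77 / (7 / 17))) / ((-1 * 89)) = 13464 / 623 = 21.61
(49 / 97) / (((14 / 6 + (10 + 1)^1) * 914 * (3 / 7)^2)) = 2401 / 10638960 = 0.00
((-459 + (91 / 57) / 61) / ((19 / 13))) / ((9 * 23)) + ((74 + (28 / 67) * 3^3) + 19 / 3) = 82551972913 / 916227747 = 90.10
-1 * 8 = -8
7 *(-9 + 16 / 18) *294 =-50078 / 3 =-16692.67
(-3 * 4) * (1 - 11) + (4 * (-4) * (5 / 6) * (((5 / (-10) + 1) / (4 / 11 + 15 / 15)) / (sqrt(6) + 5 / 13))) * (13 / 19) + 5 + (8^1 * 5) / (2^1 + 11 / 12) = 164474809 / 1183833 - 96668 * sqrt(6) / 169119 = 137.53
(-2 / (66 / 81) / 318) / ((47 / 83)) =-747 / 54802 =-0.01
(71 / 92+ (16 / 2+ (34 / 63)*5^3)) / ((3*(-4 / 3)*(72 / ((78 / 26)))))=-441841 / 556416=-0.79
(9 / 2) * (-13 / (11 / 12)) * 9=-6318 / 11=-574.36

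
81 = 81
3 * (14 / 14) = 3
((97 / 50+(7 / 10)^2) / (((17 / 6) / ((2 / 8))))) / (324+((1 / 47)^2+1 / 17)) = 536787 / 811293200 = 0.00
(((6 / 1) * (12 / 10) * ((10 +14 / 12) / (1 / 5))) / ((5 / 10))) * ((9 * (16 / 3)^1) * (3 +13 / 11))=1775232 / 11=161384.73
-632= -632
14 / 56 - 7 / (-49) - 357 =-9985 / 28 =-356.61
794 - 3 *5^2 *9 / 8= 5677 / 8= 709.62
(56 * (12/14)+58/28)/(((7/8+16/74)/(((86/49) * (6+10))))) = 142757248/110789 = 1288.55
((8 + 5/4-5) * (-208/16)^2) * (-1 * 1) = -2873/4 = -718.25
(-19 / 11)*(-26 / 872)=247 / 4796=0.05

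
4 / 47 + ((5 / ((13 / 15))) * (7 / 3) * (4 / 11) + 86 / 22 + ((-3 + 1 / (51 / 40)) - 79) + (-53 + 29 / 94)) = -85705003 / 685542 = -125.02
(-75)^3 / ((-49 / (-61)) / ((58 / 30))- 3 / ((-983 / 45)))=-763127.60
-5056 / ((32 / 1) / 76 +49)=-96064 / 939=-102.30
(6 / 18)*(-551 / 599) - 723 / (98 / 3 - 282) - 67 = -86572907 / 1344156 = -64.41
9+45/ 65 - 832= -10690/ 13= -822.31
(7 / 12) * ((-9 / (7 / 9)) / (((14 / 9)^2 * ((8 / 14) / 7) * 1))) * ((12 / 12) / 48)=-729 / 1024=-0.71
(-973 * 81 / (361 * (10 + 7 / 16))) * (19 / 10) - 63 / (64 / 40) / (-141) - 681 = -4297732119 / 5965240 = -720.46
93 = 93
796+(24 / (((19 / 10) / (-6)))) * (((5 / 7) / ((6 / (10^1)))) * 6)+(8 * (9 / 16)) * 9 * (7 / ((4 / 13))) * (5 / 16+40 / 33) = 310744849 / 187264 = 1659.39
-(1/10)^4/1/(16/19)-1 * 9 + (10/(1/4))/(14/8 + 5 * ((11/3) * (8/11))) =-183843439/28960000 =-6.35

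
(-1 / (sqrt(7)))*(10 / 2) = -5*sqrt(7) / 7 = -1.89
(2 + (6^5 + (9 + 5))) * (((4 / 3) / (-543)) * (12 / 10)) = -62336 / 2715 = -22.96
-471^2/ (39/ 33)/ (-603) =271139/ 871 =311.30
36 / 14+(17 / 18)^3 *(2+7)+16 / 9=54119 / 4536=11.93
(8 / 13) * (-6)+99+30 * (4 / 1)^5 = 400599 / 13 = 30815.31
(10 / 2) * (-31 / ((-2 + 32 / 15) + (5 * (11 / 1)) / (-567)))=-439425 / 103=-4266.26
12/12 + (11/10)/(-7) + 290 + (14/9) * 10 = 193031/630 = 306.40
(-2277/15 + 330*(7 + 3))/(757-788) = -15741/155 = -101.55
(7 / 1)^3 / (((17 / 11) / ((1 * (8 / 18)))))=15092 / 153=98.64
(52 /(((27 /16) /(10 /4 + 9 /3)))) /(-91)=-352 /189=-1.86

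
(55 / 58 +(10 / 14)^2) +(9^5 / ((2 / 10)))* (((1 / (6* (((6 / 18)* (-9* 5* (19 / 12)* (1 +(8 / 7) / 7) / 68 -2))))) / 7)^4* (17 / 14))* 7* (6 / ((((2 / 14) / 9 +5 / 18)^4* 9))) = 1010698226316254908825559460305 / 18042662763956072853691324762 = 56.02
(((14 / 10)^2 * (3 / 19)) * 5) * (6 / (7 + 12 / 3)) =882 / 1045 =0.84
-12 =-12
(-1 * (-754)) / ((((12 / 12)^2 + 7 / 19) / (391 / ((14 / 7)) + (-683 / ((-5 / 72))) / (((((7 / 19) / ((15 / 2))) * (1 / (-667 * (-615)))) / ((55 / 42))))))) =59260589662101.11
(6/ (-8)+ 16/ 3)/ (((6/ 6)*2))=55/ 24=2.29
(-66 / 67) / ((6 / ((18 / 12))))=-33 / 134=-0.25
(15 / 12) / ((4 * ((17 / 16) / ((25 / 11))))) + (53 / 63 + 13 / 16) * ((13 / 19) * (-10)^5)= -25327831625 / 223839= -113152.00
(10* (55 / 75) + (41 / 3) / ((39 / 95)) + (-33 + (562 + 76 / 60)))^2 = 111536628841 / 342225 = 325916.08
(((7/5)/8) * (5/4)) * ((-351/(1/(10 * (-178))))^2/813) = 56926048725/542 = 105029610.19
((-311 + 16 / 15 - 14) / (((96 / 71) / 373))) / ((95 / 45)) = -128680897 / 3040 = -42329.24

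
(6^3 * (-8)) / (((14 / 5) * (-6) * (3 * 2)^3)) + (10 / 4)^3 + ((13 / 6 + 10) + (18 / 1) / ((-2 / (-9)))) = 6119 / 56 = 109.27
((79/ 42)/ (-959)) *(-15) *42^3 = 298620/ 137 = 2179.71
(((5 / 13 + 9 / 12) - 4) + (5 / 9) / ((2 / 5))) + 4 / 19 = -11257 / 8892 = -1.27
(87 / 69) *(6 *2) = 348 / 23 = 15.13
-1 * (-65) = 65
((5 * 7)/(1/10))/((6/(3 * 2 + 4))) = 1750/3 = 583.33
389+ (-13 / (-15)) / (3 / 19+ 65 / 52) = 625333 / 1605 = 389.62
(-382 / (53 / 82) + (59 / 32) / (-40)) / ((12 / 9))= -120293541 / 271360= -443.30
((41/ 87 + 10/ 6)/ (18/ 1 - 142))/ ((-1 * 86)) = 1/ 4988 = 0.00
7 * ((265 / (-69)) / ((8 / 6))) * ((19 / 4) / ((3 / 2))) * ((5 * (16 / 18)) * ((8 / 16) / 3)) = -176225 / 3726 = -47.30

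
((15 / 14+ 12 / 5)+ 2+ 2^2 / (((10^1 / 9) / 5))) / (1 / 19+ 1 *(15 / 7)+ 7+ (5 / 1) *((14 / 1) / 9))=280953 / 203170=1.38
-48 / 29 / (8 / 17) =-102 / 29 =-3.52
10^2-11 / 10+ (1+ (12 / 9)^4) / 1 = 83479 / 810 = 103.06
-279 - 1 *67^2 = -4768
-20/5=-4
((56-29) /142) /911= 27 /129362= 0.00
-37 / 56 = -0.66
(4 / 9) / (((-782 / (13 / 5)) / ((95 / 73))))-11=-2826251 / 256887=-11.00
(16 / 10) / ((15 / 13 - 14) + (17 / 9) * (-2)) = -936 / 9725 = -0.10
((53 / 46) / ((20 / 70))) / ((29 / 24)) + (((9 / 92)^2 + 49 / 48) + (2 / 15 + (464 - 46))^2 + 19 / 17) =41038200366967 / 234717300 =174840.97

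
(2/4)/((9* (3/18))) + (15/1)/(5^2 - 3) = 67/66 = 1.02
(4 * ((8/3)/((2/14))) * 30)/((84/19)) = 1520/3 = 506.67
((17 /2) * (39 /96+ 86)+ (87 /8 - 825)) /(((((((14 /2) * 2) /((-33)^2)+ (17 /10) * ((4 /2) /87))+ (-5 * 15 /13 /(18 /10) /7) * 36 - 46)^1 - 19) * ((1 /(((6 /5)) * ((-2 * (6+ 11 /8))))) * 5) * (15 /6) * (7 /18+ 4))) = -23343612088797 /73951538748800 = -0.32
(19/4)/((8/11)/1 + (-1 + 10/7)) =1463/356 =4.11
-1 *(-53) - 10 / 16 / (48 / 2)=10171 / 192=52.97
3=3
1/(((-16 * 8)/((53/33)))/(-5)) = 265/4224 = 0.06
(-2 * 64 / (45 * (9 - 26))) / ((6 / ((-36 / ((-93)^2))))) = -256 / 2205495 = -0.00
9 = 9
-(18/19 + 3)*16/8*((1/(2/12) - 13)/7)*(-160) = -24000/19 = -1263.16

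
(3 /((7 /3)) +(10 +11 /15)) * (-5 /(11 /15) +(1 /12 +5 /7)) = -3510253 /48510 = -72.36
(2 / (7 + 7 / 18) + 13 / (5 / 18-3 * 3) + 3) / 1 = 37173 / 20881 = 1.78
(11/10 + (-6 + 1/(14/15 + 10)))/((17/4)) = -3943/3485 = -1.13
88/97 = 0.91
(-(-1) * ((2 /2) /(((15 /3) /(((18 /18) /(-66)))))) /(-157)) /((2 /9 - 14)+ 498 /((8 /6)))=3 /55911625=0.00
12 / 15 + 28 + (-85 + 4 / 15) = -839 / 15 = -55.93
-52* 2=-104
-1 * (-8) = 8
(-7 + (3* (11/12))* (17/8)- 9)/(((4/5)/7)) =-88.87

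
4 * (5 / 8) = 5 / 2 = 2.50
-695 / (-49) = 695 / 49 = 14.18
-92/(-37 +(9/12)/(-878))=2.49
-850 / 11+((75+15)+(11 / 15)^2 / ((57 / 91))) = 1916621 / 141075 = 13.59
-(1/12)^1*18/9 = -1/6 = -0.17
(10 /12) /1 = 5 /6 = 0.83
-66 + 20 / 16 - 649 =-2855 / 4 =-713.75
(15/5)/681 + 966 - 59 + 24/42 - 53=1357921/1589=854.58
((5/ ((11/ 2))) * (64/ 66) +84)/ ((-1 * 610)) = -0.14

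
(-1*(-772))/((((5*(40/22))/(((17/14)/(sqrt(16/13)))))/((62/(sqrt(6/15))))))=1118821*sqrt(130)/1400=9111.80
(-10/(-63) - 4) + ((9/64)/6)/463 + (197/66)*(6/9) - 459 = -18927141601/41069952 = -460.85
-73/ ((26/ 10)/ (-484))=176660/ 13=13589.23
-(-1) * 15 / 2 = 15 / 2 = 7.50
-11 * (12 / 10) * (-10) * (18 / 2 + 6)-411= 1569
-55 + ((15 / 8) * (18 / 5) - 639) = -2749 / 4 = -687.25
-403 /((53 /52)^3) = -56665024 /148877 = -380.62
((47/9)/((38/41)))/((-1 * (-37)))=1927/12654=0.15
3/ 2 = 1.50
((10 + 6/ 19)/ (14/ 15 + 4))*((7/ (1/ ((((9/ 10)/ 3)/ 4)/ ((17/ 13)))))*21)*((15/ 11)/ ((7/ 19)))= 1805895/ 27676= 65.25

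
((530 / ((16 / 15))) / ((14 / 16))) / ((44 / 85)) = 337875 / 308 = 1097.00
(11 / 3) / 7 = 11 / 21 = 0.52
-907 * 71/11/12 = -64397/132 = -487.86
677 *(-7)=-4739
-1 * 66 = -66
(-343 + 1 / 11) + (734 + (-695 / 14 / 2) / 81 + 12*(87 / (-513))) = 184271873 / 474012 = 388.75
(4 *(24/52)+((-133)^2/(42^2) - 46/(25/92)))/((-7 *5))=263093/58500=4.50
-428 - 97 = -525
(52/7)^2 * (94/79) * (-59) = -14996384/3871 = -3874.03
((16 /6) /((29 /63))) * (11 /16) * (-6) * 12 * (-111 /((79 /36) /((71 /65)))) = 15843.82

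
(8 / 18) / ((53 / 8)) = 32 / 477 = 0.07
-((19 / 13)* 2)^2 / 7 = -1.22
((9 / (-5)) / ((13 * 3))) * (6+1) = -21 / 65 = -0.32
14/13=1.08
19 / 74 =0.26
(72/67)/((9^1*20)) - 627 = -210043/335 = -626.99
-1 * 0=0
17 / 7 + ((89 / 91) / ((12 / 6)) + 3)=1077 / 182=5.92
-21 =-21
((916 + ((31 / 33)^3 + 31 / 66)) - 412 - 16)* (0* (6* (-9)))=0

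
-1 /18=-0.06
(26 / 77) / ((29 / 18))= 468 / 2233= 0.21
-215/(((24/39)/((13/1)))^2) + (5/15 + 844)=-18259733/192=-95102.78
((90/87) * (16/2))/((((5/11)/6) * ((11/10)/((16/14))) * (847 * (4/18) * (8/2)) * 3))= 8640/171941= 0.05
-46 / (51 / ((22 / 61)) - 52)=-1012 / 1967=-0.51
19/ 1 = 19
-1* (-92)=92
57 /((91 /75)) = 4275 /91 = 46.98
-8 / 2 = -4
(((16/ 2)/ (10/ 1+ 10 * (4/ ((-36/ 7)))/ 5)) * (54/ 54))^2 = 324/ 361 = 0.90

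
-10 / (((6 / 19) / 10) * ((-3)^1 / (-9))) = -950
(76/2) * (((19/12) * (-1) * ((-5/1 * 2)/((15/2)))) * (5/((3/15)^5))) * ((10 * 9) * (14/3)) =1579375000/3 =526458333.33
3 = 3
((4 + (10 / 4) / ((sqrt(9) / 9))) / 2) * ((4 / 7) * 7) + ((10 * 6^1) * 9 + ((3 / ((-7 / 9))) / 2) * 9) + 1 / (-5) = 38181 / 70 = 545.44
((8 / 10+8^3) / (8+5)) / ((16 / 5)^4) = 80125 / 212992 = 0.38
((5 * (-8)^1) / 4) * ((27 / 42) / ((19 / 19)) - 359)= 25085 / 7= 3583.57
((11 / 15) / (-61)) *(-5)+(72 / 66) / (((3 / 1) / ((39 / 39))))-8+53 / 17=-152578 / 34221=-4.46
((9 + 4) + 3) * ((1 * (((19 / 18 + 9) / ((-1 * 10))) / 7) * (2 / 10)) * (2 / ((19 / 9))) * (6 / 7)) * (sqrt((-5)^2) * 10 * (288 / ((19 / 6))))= -30025728 / 17689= -1697.42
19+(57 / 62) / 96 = 37715 / 1984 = 19.01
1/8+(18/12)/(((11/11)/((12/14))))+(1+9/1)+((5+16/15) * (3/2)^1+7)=7703/280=27.51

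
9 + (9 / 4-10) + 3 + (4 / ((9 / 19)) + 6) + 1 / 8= 18.82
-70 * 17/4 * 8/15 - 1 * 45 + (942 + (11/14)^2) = 738.95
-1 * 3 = -3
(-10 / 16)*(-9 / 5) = 9 / 8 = 1.12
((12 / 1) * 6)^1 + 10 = 82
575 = 575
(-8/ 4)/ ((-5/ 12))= 24/ 5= 4.80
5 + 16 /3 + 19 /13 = 460 /39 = 11.79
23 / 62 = 0.37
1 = 1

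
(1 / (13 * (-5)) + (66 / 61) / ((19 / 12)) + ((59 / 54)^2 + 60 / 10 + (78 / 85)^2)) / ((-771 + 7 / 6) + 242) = -2762873191543 / 167551751595150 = -0.02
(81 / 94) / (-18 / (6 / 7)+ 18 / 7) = -189 / 4042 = -0.05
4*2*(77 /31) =616 /31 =19.87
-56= -56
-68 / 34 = -2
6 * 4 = 24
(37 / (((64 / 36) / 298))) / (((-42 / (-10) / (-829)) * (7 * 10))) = -13710831 / 784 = -17488.30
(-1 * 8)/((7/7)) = -8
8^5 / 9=32768 / 9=3640.89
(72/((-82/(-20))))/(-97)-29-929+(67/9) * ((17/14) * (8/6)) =-711160048/751653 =-946.13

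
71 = 71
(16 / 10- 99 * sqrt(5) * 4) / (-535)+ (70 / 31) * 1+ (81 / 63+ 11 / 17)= 396 * sqrt(5) / 535+ 41325988 / 9868075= 5.84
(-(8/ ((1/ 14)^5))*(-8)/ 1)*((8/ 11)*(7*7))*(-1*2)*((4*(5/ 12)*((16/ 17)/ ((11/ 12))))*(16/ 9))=-138167587962880/ 18513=-7463273805.59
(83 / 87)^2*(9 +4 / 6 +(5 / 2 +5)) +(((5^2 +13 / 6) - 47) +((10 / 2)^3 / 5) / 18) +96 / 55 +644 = 1605879829 / 2497770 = 642.93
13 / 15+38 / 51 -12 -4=-1223 / 85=-14.39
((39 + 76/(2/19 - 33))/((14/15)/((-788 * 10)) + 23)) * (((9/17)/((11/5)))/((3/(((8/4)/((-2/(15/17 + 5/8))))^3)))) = -0.44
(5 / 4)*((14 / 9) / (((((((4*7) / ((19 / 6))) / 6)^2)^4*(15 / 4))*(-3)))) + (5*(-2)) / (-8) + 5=13644606555359 / 2185854418944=6.24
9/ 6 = 3/ 2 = 1.50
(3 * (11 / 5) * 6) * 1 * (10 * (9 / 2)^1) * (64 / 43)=114048 / 43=2652.28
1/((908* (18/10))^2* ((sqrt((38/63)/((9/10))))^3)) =63* sqrt(665)/2381052032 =0.00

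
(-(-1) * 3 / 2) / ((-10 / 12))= -9 / 5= -1.80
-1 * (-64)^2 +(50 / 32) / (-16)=-1048601 / 256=-4096.10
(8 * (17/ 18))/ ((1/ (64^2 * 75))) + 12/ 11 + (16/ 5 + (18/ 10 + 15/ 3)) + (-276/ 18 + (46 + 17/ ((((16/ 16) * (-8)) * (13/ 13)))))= 612772063/ 264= 2321106.30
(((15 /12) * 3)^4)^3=129746337890625 /16777216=7733484.38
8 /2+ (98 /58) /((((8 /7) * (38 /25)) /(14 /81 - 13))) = -6053041 /714096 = -8.48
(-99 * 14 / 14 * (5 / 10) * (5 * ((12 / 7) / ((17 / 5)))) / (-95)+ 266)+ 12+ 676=2159964 / 2261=955.31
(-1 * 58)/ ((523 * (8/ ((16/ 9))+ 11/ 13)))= -1508/ 72697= -0.02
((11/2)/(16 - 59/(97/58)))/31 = -97/10540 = -0.01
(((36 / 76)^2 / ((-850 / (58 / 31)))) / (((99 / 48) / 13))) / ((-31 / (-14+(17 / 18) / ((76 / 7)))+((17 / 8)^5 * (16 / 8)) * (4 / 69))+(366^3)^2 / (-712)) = 77970692236050432 / 84559678409466082127015678464475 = 0.00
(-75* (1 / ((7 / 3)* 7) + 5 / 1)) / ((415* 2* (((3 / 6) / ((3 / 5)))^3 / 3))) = -241056 / 101675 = -2.37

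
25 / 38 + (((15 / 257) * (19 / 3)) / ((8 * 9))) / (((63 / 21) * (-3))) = 2079895 / 3164184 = 0.66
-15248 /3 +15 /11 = -167683 /33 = -5081.30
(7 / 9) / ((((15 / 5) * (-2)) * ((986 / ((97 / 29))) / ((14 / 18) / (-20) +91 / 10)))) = -1107449 / 277933680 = -0.00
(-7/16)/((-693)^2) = -1/1097712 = -0.00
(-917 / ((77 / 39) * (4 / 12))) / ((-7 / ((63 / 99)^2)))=107289 / 1331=80.61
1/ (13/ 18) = 18/ 13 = 1.38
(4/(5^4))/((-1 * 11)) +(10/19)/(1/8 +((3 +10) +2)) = 0.03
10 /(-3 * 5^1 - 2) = -10 /17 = -0.59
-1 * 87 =-87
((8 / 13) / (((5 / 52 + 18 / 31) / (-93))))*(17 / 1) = -1568352 / 1091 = -1437.54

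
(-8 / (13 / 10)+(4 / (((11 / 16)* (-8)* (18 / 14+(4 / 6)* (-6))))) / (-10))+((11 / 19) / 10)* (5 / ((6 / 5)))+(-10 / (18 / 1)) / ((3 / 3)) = -3176429 / 489060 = -6.49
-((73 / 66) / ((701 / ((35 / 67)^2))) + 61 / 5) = -12669419639 / 1038440370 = -12.20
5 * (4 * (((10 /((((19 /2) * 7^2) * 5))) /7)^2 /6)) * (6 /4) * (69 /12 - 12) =-500 /42471289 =-0.00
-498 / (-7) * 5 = 2490 / 7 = 355.71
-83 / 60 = -1.38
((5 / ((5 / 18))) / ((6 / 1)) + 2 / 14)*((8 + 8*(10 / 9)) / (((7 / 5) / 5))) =83600 / 441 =189.57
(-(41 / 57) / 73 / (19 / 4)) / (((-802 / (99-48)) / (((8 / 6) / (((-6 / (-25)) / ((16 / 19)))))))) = 1115200 / 1807051563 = 0.00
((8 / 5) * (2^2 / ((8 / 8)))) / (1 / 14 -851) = -448 / 59565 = -0.01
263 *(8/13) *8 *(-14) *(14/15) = -3299072/195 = -16918.32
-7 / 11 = -0.64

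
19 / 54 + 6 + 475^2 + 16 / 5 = 60921329 / 270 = 225634.55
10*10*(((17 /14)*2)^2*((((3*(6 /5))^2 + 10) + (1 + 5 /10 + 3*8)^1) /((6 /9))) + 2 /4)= 2103191 /49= 42922.27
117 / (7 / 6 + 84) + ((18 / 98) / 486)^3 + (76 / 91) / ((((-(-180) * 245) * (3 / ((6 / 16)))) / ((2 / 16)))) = 4830388182724967 / 3516136509412800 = 1.37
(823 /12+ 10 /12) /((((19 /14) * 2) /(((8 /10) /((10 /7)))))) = 40817 /2850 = 14.32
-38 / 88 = -19 / 44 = -0.43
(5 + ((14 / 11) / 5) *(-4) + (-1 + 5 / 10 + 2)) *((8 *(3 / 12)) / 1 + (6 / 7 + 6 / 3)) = 10251 / 385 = 26.63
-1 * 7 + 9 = 2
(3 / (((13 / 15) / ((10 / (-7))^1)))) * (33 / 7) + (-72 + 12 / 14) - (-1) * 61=-21311 / 637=-33.46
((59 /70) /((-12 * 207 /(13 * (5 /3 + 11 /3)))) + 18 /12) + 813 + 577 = 181462447 /130410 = 1391.48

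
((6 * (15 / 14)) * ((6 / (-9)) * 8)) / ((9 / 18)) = -480 / 7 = -68.57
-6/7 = -0.86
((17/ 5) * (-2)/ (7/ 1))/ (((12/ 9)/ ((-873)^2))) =-38868579/ 70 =-555265.41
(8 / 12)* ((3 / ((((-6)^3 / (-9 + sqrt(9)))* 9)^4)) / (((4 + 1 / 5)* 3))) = 5 / 347128758144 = 0.00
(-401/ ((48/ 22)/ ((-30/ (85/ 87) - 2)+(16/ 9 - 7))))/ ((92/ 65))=1663807145/ 337824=4925.07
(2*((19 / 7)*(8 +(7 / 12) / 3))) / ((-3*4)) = -5605 / 1512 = -3.71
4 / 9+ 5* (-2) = -86 / 9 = -9.56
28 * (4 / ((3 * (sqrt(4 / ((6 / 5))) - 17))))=-1904 / 857 - 112 * sqrt(30) / 2571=-2.46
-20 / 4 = -5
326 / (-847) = -326 / 847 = -0.38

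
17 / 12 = 1.42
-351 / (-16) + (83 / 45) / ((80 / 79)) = 21383 / 900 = 23.76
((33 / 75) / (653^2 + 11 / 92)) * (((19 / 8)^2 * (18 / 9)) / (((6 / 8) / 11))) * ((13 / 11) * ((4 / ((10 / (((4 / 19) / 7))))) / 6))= 124982 / 308933407125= 0.00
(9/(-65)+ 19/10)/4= 229/520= 0.44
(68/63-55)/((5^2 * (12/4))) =-3397/4725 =-0.72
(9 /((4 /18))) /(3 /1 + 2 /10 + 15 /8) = 1620 /203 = 7.98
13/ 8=1.62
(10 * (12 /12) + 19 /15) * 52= 8788 /15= 585.87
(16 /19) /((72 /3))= 2 /57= 0.04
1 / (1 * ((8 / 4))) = 1 / 2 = 0.50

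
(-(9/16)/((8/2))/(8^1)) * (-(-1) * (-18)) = 81/256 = 0.32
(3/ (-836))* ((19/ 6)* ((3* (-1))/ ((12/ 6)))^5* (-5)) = -1215/ 2816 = -0.43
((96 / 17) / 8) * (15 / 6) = 30 / 17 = 1.76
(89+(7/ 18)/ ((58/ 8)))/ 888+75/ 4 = 4368893/ 231768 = 18.85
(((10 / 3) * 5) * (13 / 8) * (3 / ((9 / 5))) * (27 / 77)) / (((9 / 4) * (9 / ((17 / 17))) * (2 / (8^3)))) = 416000 / 2079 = 200.10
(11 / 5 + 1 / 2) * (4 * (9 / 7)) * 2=27.77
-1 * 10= -10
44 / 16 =11 / 4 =2.75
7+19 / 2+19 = 71 / 2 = 35.50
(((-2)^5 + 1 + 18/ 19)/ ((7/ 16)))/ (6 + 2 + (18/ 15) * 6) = -4.52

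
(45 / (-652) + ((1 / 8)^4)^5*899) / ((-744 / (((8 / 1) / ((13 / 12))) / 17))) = 12970366926826881943 / 321870608043506476777472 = 0.00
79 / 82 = 0.96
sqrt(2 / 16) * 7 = 7 * sqrt(2) / 4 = 2.47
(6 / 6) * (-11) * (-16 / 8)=22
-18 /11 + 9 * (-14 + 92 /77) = -9000 /77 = -116.88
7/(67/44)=308/67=4.60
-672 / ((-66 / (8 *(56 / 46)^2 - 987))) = -57775312 / 5819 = -9928.74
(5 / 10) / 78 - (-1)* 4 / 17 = 641 / 2652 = 0.24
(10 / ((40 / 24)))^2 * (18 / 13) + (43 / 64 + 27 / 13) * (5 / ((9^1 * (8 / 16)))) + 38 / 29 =5885983 / 108576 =54.21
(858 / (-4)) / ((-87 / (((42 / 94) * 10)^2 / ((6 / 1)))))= 525525 / 64061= 8.20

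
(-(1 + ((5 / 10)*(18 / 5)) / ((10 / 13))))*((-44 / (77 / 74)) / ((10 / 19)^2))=2230619 / 4375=509.86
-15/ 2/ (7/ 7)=-15/ 2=-7.50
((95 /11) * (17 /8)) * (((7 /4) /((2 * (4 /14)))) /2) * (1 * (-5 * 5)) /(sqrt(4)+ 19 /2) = -1978375 /32384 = -61.09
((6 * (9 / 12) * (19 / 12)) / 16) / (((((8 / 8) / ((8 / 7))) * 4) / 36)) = 513 / 112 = 4.58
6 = 6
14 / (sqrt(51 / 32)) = 56 *sqrt(102) / 51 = 11.09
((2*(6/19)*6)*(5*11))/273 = 0.76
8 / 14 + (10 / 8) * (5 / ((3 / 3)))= 191 / 28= 6.82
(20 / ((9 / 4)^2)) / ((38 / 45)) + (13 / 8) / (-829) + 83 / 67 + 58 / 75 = 12705357139 / 1899570600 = 6.69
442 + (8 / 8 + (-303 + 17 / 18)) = 140.94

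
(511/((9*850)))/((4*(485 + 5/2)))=0.00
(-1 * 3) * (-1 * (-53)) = -159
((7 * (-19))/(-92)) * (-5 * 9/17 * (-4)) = 5985/391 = 15.31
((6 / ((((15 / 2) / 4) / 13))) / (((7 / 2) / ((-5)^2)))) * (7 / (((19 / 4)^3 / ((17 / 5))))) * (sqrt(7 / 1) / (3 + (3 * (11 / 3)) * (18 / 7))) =5.58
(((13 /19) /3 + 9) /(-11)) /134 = -263 /42009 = -0.01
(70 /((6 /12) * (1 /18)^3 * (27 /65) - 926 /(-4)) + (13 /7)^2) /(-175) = -1194902449 /55741967575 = -0.02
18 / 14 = 9 / 7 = 1.29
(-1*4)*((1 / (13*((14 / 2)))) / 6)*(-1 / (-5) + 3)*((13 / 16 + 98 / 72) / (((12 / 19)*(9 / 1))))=-5947 / 663390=-0.01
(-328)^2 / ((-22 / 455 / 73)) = -1786701280 / 11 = -162427389.09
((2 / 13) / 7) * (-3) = -6 / 91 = -0.07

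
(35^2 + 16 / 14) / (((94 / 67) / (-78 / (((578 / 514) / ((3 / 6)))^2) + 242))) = 21765054218433 / 109913636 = 198019.60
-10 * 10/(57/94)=-9400/57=-164.91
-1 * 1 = -1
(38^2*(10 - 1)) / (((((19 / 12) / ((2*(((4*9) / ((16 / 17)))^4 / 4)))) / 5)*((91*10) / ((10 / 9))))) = 156174665085 / 2912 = 53631409.71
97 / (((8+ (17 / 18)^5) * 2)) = 91644048 / 16536401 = 5.54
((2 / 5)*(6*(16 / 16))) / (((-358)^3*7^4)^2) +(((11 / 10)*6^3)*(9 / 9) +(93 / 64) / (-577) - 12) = 7898825956500154712076745923 / 35012917258548592909125440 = 225.60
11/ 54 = 0.20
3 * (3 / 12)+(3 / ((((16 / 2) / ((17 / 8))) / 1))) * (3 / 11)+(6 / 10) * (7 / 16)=4329 / 3520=1.23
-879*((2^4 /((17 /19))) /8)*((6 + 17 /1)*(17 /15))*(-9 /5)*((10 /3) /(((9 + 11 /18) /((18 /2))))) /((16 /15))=93341889 /346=269774.25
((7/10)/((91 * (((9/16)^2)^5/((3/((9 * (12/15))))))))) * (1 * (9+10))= 2611340115968/135984591639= 19.20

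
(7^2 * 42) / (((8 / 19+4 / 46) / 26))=3897166 / 37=105328.81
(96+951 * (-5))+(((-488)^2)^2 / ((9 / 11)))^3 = 242781684015251485584382806754864325 / 729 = 333033860103225631802994200000000.00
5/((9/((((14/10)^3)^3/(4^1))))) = 40353607/14062500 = 2.87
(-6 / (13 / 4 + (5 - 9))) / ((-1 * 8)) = -1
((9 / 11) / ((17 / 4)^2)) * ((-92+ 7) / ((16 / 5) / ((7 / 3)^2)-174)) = 0.02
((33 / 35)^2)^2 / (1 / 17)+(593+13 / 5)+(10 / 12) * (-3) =606.53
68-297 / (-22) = 163 / 2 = 81.50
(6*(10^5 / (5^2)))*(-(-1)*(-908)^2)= 19787136000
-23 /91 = -0.25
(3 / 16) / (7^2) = 3 / 784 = 0.00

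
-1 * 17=-17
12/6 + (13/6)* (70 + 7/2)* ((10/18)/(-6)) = -2753/216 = -12.75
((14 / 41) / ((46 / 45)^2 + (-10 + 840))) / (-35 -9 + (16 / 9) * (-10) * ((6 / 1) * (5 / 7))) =-297675 / 87074852572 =-0.00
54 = 54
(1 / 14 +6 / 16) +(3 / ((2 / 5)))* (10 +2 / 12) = 4295 / 56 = 76.70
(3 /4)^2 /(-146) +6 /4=3495 /2336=1.50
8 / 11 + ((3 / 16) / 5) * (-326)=-5059 / 440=-11.50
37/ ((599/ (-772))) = -28564/ 599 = -47.69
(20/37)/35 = 4/259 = 0.02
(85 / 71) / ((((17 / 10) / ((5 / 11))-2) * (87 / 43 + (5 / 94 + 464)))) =17178500 / 11636732937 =0.00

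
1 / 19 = 0.05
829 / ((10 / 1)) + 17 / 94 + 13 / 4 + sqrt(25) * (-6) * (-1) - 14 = 102.33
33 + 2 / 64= 33.03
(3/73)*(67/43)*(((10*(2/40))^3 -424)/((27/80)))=-2271970/28251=-80.42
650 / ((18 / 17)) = 5525 / 9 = 613.89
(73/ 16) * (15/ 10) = 6.84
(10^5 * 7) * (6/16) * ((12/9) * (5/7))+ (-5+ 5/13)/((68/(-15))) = 55250225/221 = 250001.02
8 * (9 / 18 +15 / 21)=68 / 7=9.71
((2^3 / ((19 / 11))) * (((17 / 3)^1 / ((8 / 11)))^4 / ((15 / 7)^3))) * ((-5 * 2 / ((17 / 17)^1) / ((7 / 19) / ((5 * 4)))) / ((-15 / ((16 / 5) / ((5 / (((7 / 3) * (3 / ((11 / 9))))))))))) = 419431019623 / 1822500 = 230140.48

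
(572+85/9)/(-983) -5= -49468/8847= -5.59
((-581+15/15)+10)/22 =-285/11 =-25.91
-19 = -19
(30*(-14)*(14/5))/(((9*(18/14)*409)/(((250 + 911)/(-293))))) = 117992/119837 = 0.98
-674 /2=-337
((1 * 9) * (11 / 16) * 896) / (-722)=-2772 / 361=-7.68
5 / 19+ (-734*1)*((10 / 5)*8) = -223131 / 19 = -11743.74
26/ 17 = 1.53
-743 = -743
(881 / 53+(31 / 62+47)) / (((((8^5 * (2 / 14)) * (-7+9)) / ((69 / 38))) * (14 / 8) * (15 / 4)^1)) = 156331 / 82493440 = 0.00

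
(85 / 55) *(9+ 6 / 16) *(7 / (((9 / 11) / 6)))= 2975 / 4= 743.75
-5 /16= -0.31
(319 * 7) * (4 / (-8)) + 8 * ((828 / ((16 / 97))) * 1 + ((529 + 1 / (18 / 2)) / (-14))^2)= 400618003 / 7938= 50468.38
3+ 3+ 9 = 15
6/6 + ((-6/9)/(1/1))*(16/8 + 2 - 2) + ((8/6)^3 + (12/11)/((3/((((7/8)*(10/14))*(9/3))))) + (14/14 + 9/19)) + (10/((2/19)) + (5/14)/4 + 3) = 32321875/316008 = 102.28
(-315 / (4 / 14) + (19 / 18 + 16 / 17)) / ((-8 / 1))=168377 / 1224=137.56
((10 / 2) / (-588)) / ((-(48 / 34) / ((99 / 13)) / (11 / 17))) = 605 / 20384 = 0.03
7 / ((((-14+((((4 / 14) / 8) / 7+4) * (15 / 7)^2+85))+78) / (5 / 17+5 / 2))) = 3193330 / 27329557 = 0.12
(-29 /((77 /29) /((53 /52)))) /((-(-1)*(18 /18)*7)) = -44573 /28028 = -1.59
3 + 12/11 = 45/11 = 4.09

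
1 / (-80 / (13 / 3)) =-13 / 240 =-0.05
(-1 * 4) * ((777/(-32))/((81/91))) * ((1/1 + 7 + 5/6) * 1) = 1249157/1296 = 963.86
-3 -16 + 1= -18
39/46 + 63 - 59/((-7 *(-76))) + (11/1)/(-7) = 760657/12236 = 62.17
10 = 10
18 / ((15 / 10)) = 12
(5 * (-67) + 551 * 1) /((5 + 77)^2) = 54 /1681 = 0.03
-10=-10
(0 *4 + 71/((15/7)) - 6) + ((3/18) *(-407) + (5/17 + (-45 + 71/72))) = -84.42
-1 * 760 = -760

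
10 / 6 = 5 / 3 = 1.67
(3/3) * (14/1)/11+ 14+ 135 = 1653/11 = 150.27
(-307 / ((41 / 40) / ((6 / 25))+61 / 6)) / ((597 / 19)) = -93328 / 137907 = -0.68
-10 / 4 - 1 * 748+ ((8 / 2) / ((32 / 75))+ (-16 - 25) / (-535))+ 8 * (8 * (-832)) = -231073127 / 4280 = -53989.05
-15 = -15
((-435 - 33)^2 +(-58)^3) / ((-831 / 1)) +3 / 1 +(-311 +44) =-243296 / 831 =-292.77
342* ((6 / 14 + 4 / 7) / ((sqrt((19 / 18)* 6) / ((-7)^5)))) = -302526* sqrt(57) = -2284021.21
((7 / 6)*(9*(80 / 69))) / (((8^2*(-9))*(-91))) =5 / 21528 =0.00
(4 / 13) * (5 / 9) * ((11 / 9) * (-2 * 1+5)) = 220 / 351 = 0.63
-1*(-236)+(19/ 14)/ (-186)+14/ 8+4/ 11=3410159/ 14322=238.11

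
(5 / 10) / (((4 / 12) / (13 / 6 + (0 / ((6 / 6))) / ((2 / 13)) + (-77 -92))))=-1001 / 4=-250.25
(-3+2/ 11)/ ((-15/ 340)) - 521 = -15085/ 33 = -457.12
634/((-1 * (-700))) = 317/350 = 0.91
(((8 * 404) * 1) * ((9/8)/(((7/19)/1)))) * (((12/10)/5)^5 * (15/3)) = 537197184/13671875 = 39.29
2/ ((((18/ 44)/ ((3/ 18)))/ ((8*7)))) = 1232/ 27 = 45.63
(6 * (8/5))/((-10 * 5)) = -24/125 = -0.19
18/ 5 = 3.60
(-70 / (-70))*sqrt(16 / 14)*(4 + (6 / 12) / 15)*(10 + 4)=242*sqrt(14) / 15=60.37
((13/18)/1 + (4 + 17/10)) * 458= 132362/45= 2941.38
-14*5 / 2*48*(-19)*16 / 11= 510720 / 11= 46429.09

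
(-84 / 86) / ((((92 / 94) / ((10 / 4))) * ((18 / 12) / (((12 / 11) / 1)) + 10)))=-2820 / 12857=-0.22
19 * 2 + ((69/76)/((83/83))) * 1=2957/76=38.91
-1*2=-2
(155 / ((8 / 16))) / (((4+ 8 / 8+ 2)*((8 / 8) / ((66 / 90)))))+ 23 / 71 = 48905 / 1491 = 32.80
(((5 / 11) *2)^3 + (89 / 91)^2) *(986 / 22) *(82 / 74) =380486500263 / 4485958477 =84.82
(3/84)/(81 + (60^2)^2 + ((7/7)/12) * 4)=3/1088646832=0.00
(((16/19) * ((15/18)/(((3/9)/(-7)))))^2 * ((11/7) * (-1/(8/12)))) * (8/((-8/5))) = 924000/361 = 2559.56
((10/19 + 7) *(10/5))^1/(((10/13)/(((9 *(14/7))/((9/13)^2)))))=628342/855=734.90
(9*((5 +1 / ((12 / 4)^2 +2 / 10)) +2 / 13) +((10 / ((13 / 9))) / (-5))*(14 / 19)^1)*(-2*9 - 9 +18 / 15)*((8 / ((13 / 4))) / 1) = -217357776 / 73853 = -2943.11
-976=-976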